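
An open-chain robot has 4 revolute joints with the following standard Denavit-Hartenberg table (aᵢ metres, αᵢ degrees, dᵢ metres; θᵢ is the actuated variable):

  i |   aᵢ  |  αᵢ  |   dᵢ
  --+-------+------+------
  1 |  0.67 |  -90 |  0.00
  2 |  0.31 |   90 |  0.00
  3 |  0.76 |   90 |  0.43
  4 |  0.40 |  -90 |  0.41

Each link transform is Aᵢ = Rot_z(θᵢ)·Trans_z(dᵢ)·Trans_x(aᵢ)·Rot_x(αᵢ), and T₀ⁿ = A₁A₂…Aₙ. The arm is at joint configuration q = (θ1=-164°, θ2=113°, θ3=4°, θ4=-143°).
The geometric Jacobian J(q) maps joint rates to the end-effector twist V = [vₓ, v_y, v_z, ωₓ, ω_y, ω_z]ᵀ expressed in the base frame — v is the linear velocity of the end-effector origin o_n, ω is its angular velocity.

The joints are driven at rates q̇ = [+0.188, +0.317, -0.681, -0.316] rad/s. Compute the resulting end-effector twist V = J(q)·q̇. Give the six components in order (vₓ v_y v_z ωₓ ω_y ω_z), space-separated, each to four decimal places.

-0.1035 0.2018 0.3087 0.7686 -0.4373 0.4744

o_n = [-0.6235, 0.2147, -0.7902]
J₁: ẑ×o_n = [-0.2147, -0.6235, 0.0000], ω = ẑ
J2: z=[0.2756, -0.9613, 0.0000] o=[-0.6440, -0.1847, 0.0000] → [0.7596, 0.2178, 0.1298, 0.2756, -0.9613, 0.0000]
J3: z=[-0.8848, -0.2537, -0.3907] o=[-0.5276, -0.1513, -0.2854] → [0.2711, -0.4092, -0.3482, -0.8848, -0.2537, -0.3907]
J4: z=[-0.2488, 0.9664, -0.0642] o=[-0.6087, -0.2297, -1.1513] → [0.3775, 0.0908, -0.0962, -0.2488, 0.9664, -0.0642]
V = J·q̇ = [-0.1035, 0.2018, 0.3087, 0.7686, -0.4373, 0.4744]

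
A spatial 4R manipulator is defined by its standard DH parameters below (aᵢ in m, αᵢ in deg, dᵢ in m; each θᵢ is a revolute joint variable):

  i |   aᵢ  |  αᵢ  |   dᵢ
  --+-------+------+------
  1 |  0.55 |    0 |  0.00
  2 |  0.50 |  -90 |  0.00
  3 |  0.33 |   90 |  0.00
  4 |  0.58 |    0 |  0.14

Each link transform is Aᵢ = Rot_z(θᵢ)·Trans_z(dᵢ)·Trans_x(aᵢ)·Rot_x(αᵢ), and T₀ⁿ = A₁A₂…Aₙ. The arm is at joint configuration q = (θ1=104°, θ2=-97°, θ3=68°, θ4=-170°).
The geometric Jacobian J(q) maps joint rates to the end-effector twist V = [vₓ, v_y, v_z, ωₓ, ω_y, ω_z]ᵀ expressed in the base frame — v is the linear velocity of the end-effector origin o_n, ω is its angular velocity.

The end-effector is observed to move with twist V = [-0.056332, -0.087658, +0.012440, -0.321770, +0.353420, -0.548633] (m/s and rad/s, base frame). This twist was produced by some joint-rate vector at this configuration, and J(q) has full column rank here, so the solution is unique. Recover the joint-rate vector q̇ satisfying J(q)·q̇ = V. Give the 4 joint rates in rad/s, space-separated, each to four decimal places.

0.2180 -0.6550 0.3900 -0.2980

o_n = [0.4147, 0.4994, 0.2761]
J₁: ẑ×o_n = [-0.4994, 0.4147, 0.0000], ω = ẑ
J2: z=[0.0000, 0.0000, 1.0000] o=[-0.1331, 0.5337, 0.0000] → [0.0342, 0.5477, -0.0000, 0.0000, 0.0000, 1.0000]
J3: z=[-0.1219, 0.9925, 0.0000] o=[0.3632, 0.5946, 0.0000] → [0.2740, 0.0336, -0.0395, -0.1219, 0.9925, 0.0000]
J4: z=[0.9203, 0.1130, 0.3746] o=[0.4859, 0.6097, -0.3060] → [0.1071, -0.5623, -0.0934, 0.9203, 0.1130, 0.3746]
q̇ = J⁺·V = [0.2180, -0.6550, 0.3900, -0.2980]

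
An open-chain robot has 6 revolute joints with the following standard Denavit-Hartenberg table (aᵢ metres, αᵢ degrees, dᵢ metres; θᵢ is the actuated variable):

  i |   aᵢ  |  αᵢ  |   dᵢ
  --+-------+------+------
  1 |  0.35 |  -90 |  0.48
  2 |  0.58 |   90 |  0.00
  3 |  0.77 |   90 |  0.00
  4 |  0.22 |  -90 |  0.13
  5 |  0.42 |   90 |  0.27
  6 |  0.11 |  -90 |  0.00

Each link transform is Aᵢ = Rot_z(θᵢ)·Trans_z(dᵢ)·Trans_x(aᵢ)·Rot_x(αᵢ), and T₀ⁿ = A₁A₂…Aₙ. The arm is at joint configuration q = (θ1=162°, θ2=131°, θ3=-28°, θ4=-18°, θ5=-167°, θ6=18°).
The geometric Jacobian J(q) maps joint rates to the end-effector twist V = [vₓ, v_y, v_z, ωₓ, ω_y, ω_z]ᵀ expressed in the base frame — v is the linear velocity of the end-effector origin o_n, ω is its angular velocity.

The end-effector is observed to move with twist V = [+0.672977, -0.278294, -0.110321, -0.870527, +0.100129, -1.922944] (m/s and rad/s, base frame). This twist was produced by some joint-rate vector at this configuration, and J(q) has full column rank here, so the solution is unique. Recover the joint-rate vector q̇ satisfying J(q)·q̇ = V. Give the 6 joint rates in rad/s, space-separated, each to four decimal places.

-0.9940 0.0750 0.7090 0.2730 0.5450 0.4360

o_n = [0.1605, 0.4679, -0.5097]
J₁: ẑ×o_n = [-0.4679, 0.1605, 0.0000], ω = ẑ
J2: z=[-0.3090, -0.9511, 0.0000] o=[-0.3329, 0.1082, 0.4800] → [0.9413, -0.3058, 0.3581, -0.3090, -0.9511, 0.0000]
J3: z=[-0.7178, 0.2332, -0.6561] o=[0.0290, -0.0094, 0.0423] → [0.1844, -0.4825, -0.3733, -0.7178, 0.2332, -0.6561]
J4: z=[-0.0201, 0.9349, 0.3543] o=[0.5649, 0.1965, -0.4708] → [-0.1325, -0.1441, 0.3727, -0.0201, 0.9349, 0.3543]
J5: z=[-0.4676, 0.3045, -0.8299] o=[0.7567, 0.3582, -0.5196] → [0.0940, 0.4994, 0.1302, -0.4676, 0.3045, -0.8299]
J6: z=[-0.1792, -0.9520, -0.2483] o=[0.2669, 0.4541, -0.5338] → [-0.0195, 0.0307, -0.1038, -0.1792, -0.9520, -0.2483]
q̇ = J⁺·V = [-0.9940, 0.0750, 0.7090, 0.2730, 0.5450, 0.4360]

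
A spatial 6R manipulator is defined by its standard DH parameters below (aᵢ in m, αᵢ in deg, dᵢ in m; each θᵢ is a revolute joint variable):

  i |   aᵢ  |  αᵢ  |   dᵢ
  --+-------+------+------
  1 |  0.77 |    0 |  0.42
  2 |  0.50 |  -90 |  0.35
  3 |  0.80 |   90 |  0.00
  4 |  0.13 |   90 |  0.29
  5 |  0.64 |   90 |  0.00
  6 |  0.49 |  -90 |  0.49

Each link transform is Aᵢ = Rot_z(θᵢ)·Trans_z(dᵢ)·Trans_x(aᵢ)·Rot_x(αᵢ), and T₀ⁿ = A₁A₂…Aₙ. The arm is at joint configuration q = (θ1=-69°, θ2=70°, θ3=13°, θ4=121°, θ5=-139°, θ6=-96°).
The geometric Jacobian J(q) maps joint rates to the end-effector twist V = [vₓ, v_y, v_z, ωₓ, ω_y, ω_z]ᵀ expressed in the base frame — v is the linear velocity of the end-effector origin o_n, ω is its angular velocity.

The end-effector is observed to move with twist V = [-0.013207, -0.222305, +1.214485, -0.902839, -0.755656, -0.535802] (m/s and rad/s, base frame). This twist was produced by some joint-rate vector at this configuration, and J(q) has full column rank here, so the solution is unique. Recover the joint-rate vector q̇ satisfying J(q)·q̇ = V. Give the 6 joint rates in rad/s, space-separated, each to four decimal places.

o_n = [1.5427, -1.4929, 0.8769]
J₁: ẑ×o_n = [1.4929, 1.5427, -0.0000], ω = ẑ
J2: z=[0.0000, 0.0000, 1.0000] o=[0.2759, -0.7189, 0.4200] → [0.7740, 1.2668, -0.0000, 0.0000, 0.0000, 1.0000]
J3: z=[-0.0175, 0.9998, 0.0000] o=[0.7759, -0.7101, 0.7700] → [0.1068, 0.0019, -0.7531, -0.0175, 0.9998, 0.0000]
J4: z=[0.2249, 0.0039, 0.9744] o=[1.5552, -0.6965, 0.5900] → [0.7771, -0.0767, -0.1791, 0.2249, 0.0039, 0.9744]
J5: z=[0.8261, 0.5295, -0.1928] o=[1.5533, -0.5851, 0.8877] → [-0.1808, 0.0110, -0.7443, 0.8261, 0.5295, -0.1928]
J6: z=[0.5087, -0.5536, 0.6594] o=[1.7084, -0.9965, 0.4226] → [0.0758, -0.3404, -0.3442, 0.5087, -0.5536, 0.6594]
q̇ = J⁺·V = [0.3220, -0.6890, -0.5930, -0.0090, -0.8080, -0.4790]

0.3220 -0.6890 -0.5930 -0.0090 -0.8080 -0.4790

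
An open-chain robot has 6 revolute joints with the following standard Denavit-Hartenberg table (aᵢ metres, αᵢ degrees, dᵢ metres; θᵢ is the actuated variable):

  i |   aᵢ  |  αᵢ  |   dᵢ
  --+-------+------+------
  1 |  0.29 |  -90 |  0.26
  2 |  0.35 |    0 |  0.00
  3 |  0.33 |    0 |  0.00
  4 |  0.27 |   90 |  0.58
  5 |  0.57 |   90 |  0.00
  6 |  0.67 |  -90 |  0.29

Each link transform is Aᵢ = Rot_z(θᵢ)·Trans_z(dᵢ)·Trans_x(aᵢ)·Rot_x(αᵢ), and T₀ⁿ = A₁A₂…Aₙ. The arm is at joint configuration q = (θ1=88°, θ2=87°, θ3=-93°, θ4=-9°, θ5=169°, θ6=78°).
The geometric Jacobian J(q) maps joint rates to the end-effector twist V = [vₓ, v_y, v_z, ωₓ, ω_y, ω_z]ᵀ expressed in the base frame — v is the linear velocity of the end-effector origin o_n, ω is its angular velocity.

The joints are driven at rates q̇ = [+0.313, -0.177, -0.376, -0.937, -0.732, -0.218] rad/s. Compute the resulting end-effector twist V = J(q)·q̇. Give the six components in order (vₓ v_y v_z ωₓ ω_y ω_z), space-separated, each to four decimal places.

o_n = [-0.9956, 0.1434, 0.4820]
J₁: ẑ×o_n = [-0.1434, -0.9956, 0.0000], ω = ẑ
J2: z=[-0.9994, 0.0349, 0.0000] o=[0.0101, 0.2898, 0.2600] → [0.0077, 0.2219, 0.1814, -0.9994, 0.0349, 0.0000]
J3: z=[-0.9994, 0.0349, 0.0000] o=[0.0108, 0.3081, -0.0895] → [0.0199, 0.5712, 0.1997, -0.9994, 0.0349, 0.0000]
J4: z=[-0.9994, 0.0349, 0.0000] o=[0.0222, 0.6361, -0.0550] → [0.0187, 0.5367, 0.5279, -0.9994, 0.0349, 0.0000]
J5: z=[-0.0090, -0.2587, 0.9659] o=[-0.5483, 0.9170, 0.0149] → [0.6264, -0.4278, -0.1087, -0.0090, -0.2587, 0.9659]
J6: z=[-0.9746, 0.2185, 0.0494] o=[-0.6759, 0.3807, -0.1300] → [0.1454, 0.5806, 0.3011, -0.9746, 0.2185, 0.0494]
V = J·q̇ = [-0.5615, -0.8820, -0.5879, 1.7082, 0.0897, -0.4048]

-0.5615 -0.8820 -0.5879 1.7082 0.0897 -0.4048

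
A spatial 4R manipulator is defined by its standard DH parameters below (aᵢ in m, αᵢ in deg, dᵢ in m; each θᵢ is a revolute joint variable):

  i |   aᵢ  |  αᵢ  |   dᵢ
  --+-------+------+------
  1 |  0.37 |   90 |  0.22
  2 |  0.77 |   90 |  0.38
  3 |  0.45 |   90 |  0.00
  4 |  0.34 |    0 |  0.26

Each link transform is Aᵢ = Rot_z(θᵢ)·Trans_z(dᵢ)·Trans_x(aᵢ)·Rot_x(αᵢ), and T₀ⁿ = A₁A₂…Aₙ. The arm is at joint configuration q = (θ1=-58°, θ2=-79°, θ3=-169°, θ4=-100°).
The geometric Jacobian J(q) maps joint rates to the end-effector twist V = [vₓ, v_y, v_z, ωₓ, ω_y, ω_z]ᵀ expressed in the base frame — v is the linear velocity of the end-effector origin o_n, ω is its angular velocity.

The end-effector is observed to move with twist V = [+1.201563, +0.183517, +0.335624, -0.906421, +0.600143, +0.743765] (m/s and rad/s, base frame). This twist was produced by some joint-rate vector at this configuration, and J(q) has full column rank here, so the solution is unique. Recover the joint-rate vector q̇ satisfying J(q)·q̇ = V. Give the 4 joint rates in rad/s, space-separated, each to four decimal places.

o_n = [-0.0712, -0.9441, -0.0465]
J₁: ẑ×o_n = [0.9441, -0.0712, 0.0000], ω = ẑ
J2: z=[-0.8480, -0.5299, 0.0000] o=[0.1961, -0.3138, 0.2200] → [0.1412, -0.2260, 0.3929, -0.8480, -0.5299, 0.0000]
J3: z=[-0.5202, 0.8325, -0.1908] o=[-0.0483, -0.6397, -0.5359] → [0.3493, 0.2589, 0.1773, -0.5202, 0.8325, -0.1908]
J4: z=[-0.8518, -0.4893, 0.1873] o=[-0.0202, -0.5228, -0.1022] → [0.0517, 0.0379, 0.3339, -0.8518, -0.4893, 0.1873]
q̇ = J⁺·V = [0.8690, 0.1120, 0.9950, 0.3450]

0.8690 0.1120 0.9950 0.3450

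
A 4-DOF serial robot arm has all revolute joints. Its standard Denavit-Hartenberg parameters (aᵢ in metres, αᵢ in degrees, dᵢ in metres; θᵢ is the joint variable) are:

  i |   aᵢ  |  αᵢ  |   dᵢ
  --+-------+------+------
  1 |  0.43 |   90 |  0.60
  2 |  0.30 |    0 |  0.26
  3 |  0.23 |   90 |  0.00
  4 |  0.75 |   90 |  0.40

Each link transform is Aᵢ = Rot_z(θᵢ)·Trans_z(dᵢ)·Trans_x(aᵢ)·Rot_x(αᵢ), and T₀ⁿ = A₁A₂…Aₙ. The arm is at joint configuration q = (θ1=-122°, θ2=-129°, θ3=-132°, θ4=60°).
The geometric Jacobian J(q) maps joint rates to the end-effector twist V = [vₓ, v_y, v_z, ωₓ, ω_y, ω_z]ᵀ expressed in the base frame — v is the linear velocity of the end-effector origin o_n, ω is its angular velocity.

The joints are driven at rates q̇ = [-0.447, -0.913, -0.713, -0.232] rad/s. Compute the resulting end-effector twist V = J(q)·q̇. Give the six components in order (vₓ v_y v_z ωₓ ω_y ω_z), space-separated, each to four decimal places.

o_n = [-1.0583, 0.0226, 1.0270]
J₁: ẑ×o_n = [-0.0226, -1.0583, 0.0000], ω = ẑ
J2: z=[-0.8480, 0.5299, 0.0000] o=[-0.2279, -0.3647, 0.6000] → [0.2263, 0.3621, 0.1116, -0.8480, 0.5299, 0.0000]
J3: z=[-0.8480, 0.5299, 0.0000] o=[-0.3483, -0.0668, 0.3669] → [0.3498, 0.5598, 0.3004, -0.8480, 0.5299, 0.0000]
J4: z=[-0.5234, -0.8376, 0.1564] o=[-0.3292, -0.0363, 0.5940] → [-0.3719, 0.1126, -0.6415, -0.5234, -0.8376, 0.1564]
V = J·q̇ = [-0.3596, -0.2828, -0.1673, 1.5004, -0.6673, -0.4833]

-0.3596 -0.2828 -0.1673 1.5004 -0.6673 -0.4833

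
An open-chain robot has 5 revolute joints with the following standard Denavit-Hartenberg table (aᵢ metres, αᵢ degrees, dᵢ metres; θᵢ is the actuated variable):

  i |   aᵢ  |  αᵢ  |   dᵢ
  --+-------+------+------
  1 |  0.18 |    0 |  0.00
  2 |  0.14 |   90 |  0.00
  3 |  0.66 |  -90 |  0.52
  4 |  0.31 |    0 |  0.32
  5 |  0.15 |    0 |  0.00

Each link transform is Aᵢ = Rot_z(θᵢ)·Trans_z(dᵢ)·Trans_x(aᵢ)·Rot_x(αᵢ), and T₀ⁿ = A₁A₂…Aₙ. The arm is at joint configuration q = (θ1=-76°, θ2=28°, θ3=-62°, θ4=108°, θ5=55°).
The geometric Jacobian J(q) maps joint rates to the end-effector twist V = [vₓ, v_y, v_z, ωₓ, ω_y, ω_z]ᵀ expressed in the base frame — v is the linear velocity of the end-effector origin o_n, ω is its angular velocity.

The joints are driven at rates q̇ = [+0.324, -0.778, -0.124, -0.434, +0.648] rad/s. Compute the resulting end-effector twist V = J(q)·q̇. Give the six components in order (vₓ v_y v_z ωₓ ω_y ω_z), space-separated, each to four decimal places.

o_n = [0.3237, -0.7568, -0.2213]
J₁: ẑ×o_n = [0.7568, 0.3237, -0.0000], ω = ẑ
J2: z=[0.0000, 0.0000, 1.0000] o=[0.0435, -0.1747, 0.0000] → [0.5821, 0.2802, -0.0000, 0.0000, 0.0000, 1.0000]
J3: z=[-0.7431, -0.6691, 0.0000] o=[0.1372, -0.2787, 0.0000] → [0.1481, -0.1644, 0.4801, -0.7431, -0.6691, 0.0000]
J4: z=[0.5908, -0.6562, 0.4695] o=[-0.0419, -0.8569, -0.5827] → [-0.2842, -0.0419, 0.2990, 0.5908, -0.6562, 0.4695]
J5: z=[0.5908, -0.6562, 0.4695] o=[0.3362, -0.8362, -0.3479] → [-0.1204, -0.0807, 0.0387, 0.5908, -0.6562, 0.4695]
V = J·q̇ = [-0.1807, -0.1268, -0.1642, 0.2186, -0.0574, -0.3535]

-0.1807 -0.1268 -0.1642 0.2186 -0.0574 -0.3535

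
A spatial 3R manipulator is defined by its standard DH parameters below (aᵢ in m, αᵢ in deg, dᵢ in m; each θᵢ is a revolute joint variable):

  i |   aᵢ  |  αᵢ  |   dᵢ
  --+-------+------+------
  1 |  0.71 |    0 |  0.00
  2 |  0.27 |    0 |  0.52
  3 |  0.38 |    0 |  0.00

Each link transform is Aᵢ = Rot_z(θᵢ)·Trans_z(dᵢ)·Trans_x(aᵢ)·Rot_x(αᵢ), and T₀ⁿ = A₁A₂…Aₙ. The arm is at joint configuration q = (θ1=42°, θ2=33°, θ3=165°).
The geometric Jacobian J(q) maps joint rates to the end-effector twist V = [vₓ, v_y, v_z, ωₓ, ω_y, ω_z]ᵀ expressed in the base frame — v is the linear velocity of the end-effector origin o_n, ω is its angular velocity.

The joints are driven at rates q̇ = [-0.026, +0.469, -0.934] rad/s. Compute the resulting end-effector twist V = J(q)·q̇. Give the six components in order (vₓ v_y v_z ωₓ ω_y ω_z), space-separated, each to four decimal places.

o_n = [0.4075, 0.4068, 0.5200]
J₁: ẑ×o_n = [-0.4068, 0.4075, 0.0000], ω = ẑ
J2: z=[0.0000, 0.0000, 1.0000] o=[0.5276, 0.4751, 0.0000] → [0.0683, -0.1201, 0.0000, 0.0000, 0.0000, 1.0000]
J3: z=[0.0000, 0.0000, 1.0000] o=[0.5975, 0.7359, 0.5200] → [0.3291, -0.1900, 0.0000, 0.0000, 0.0000, 1.0000]
V = J·q̇ = [-0.2648, 0.1105, 0.0000, 0.0000, 0.0000, -0.4910]

-0.2648 0.1105 0.0000 0.0000 0.0000 -0.4910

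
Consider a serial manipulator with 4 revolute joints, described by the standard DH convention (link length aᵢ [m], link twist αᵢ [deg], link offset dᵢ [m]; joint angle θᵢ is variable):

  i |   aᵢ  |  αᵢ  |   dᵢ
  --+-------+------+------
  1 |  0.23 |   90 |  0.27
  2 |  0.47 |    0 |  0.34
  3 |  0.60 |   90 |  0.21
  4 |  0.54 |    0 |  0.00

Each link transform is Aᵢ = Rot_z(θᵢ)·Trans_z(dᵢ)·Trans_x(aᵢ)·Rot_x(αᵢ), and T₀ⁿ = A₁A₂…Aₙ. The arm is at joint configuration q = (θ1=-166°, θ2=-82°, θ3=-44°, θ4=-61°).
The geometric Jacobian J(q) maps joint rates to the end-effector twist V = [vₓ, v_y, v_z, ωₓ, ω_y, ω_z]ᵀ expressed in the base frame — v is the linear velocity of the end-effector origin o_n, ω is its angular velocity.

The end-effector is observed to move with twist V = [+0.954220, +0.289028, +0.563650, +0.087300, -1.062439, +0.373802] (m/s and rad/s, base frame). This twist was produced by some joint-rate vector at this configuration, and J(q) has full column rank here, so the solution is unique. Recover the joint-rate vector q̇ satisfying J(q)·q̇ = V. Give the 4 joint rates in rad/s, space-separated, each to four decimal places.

o_n = [0.1861, 0.1265, -0.8926]
J₁: ẑ×o_n = [-0.1265, 0.1861, 0.0000], ω = ẑ
J2: z=[-0.2419, 0.9703, 0.0000] o=[-0.2232, -0.0556, 0.2700] → [-1.1281, -0.2813, -0.4411, -0.2419, 0.9703, 0.0000]
J3: z=[-0.2419, 0.9703, 0.0000] o=[-0.3689, 0.2584, -0.1954] → [-0.6765, -0.1687, -0.5066, -0.2419, 0.9703, 0.0000]
J4: z=[0.7850, 0.1957, 0.5878] o=[-0.0775, 0.5475, -0.6808] → [0.2060, 0.3212, -0.3821, 0.7850, 0.1957, 0.5878]
q̇ = J⁺·V = [0.4990, -0.7740, -0.2780, -0.2130]

0.4990 -0.7740 -0.2780 -0.2130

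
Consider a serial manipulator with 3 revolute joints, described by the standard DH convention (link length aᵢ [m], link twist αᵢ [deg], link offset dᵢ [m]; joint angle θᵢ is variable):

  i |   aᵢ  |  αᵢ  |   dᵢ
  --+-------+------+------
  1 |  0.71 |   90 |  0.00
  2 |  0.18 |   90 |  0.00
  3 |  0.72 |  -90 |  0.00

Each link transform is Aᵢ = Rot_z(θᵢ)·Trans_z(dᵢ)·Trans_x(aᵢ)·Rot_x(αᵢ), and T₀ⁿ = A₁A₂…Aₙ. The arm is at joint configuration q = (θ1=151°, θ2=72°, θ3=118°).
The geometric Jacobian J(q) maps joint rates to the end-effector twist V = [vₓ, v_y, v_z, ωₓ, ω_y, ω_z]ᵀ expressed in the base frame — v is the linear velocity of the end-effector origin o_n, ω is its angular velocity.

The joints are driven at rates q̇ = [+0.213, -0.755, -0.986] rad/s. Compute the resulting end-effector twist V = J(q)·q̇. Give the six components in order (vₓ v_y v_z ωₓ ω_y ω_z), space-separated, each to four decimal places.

o_n = [-0.2701, 0.8766, -0.1503]
J₁: ẑ×o_n = [-0.8766, -0.2701, 0.0000], ω = ẑ
J2: z=[0.4848, 0.8746, 0.0000] o=[-0.6210, 0.3442, 0.0000] → [-0.1314, 0.0729, -0.0488, 0.4848, 0.8746, 0.0000]
J3: z=[-0.8318, 0.4611, -0.3090] o=[-0.6696, 0.3712, 0.1712] → [0.0079, -0.3909, -0.6046, -0.8318, 0.4611, -0.3090]
V = J·q̇ = [-0.0953, 0.2729, 0.6330, 0.4541, -1.1150, 0.5177]

-0.0953 0.2729 0.6330 0.4541 -1.1150 0.5177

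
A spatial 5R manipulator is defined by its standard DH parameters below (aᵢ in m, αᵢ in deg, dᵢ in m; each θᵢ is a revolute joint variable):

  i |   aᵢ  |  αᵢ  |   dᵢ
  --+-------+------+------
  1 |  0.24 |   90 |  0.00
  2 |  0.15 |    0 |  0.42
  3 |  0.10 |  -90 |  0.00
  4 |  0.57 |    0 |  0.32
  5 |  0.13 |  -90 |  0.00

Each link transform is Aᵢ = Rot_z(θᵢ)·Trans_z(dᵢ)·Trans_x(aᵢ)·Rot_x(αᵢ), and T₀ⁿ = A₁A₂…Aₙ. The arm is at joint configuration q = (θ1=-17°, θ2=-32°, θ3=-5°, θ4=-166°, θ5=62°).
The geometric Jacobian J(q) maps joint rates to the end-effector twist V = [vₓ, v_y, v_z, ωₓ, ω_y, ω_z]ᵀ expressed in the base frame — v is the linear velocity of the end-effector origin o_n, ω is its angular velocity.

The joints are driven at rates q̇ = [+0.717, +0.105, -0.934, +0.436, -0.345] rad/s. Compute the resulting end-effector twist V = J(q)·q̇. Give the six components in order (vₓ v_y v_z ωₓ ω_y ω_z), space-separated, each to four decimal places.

o_n = [-0.0347, -0.7047, 0.4677]
J₁: ẑ×o_n = [0.7047, -0.0347, 0.0000], ω = ẑ
J2: z=[-0.2924, -0.9563, 0.0000] o=[0.2295, -0.0702, 0.0000] → [-0.4472, 0.1367, -0.0672, -0.2924, -0.9563, 0.0000]
J3: z=[-0.2924, -0.9563, 0.0000] o=[0.2284, -0.5090, -0.0795] → [-0.5232, 0.1600, -0.1944, -0.2924, -0.9563, 0.0000]
J4: z=[0.5755, -0.1760, 0.7986] o=[0.3047, -0.5324, -0.1397] → [0.0308, -0.6206, -0.1589, 0.5755, -0.1760, 0.7986]
J5: z=[0.5755, -0.1760, 0.7986] o=[0.0262, -0.5914, 0.4487] → [0.0871, -0.0595, -0.0759, 0.5755, -0.1760, 0.7986]
V = J·q̇ = [0.9304, -0.4100, 0.1314, 0.2947, 0.7768, 0.7897]

0.9304 -0.4100 0.1314 0.2947 0.7768 0.7897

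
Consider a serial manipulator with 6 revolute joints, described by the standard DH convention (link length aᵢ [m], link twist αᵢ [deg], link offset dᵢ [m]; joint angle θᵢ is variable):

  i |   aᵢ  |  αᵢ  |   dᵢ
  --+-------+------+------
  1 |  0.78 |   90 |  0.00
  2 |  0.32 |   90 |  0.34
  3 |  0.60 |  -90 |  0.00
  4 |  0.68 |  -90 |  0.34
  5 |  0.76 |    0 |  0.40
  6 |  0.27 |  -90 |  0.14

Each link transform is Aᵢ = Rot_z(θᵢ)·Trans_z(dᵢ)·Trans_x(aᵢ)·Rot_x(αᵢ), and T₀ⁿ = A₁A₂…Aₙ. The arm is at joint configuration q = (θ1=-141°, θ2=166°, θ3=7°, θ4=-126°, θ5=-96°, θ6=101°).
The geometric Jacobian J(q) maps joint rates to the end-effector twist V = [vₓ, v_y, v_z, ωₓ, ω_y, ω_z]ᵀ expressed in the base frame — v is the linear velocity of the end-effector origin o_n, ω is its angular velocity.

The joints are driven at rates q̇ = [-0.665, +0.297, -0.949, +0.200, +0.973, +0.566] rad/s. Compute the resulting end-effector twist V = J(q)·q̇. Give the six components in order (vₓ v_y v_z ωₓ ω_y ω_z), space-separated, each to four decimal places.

o_n = [-1.1859, 0.9291, 1.1626]
J₁: ẑ×o_n = [-0.9291, -1.1859, 0.0000], ω = ẑ
J2: z=[-0.6293, 0.7771, 0.0000] o=[-0.6062, -0.4909, 0.0000] → [0.9035, 0.7316, -0.4431, -0.6293, 0.7771, 0.0000]
J3: z=[-0.1880, -0.1522, 0.9703] o=[-0.5788, -0.0312, 0.0774] → [-1.0970, -0.3850, -0.2730, -0.1880, -0.1522, 0.9703]
J4: z=[-0.7165, 0.6969, -0.0295] o=[-0.1758, 0.3892, 0.2215] → [0.6718, 0.7041, 0.3172, -0.7165, 0.6969, -0.0295]
J5: z=[0.4329, 0.4775, 0.7646] o=[-0.7913, 0.2623, 0.6493] → [-0.2647, -0.5239, 0.4771, 0.4329, 0.4775, 0.7646]
J6: z=[0.4329, 0.4775, 0.7646] o=[-1.1163, 1.0226, 0.8817] → [0.2056, -0.1749, -0.0072, 0.4329, 0.4775, 0.7646]
V = J·q̇ = [1.9205, 0.9034, 0.6510, 0.5145, 1.2495, -0.4150]

1.9205 0.9034 0.6510 0.5145 1.2495 -0.4150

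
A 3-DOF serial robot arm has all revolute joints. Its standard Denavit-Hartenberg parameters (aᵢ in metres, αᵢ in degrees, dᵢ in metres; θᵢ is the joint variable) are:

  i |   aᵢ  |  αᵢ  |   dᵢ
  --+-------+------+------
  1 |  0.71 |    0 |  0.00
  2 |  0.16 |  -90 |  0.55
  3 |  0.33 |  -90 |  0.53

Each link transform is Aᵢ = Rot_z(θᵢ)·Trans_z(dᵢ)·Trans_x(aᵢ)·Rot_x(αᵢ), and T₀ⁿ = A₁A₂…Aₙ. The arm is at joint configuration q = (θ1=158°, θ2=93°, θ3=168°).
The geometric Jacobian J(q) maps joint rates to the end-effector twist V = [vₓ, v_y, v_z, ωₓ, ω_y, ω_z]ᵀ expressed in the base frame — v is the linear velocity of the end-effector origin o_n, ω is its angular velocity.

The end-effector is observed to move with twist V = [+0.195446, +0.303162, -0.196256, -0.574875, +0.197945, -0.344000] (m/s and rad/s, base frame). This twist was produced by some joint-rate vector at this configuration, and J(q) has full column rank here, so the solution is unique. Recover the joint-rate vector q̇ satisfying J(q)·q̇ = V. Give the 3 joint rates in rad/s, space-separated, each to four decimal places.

o_n = [-0.1042, 0.2473, 0.4814]
J₁: ẑ×o_n = [-0.2473, -0.1042, 0.0000], ω = ẑ
J2: z=[0.0000, 0.0000, 1.0000] o=[-0.6583, 0.2660, 0.0000] → [0.0186, 0.5541, -0.0000, 0.0000, 0.0000, 1.0000]
J3: z=[0.9455, -0.3256, 0.0000] o=[-0.7104, 0.1147, 0.5500] → [0.0223, 0.0649, 0.3228, 0.9455, -0.3256, 0.0000]
q̇ = J⁺·V = [-0.8100, 0.4660, -0.6080]

-0.8100 0.4660 -0.6080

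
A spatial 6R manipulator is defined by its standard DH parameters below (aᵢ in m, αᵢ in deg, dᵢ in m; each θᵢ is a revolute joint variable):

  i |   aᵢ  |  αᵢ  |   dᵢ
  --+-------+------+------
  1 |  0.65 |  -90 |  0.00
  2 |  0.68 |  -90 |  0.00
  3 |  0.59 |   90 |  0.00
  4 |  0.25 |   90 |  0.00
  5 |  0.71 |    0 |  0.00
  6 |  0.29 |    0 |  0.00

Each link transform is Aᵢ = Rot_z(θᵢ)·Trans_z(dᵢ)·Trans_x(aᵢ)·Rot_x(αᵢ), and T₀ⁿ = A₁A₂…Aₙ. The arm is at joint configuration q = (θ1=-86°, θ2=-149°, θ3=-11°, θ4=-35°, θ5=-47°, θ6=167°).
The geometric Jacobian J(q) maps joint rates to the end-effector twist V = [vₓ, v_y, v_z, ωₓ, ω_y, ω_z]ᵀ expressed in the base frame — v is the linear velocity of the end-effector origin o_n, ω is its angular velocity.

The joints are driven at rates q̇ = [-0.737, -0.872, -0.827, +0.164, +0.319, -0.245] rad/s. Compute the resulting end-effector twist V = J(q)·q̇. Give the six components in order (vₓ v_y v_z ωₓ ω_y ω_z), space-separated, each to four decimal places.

o_n = [-0.1318, 1.0467, 0.6292]
J₁: ẑ×o_n = [-1.0467, -0.1318, 0.0000], ω = ẑ
J2: z=[0.9976, 0.0698, 0.0000] o=[0.0453, -0.6484, 0.0000] → [0.0439, -0.6277, 1.7033, 0.9976, 0.0698, 0.0000]
J3: z=[0.0359, -0.5138, 0.8572] o=[0.0047, -0.0670, 0.3502] → [-1.0979, -0.1271, -0.0301, 0.0359, -0.5138, 0.8572]
J4: z=[0.9906, -0.0947, -0.0983] o=[0.0824, 0.4361, 0.6485] → [0.0618, 0.0402, 0.5846, 0.9906, -0.0947, -0.0983]
J5: z=[-0.1049, -0.0682, -0.9921] o=[0.1042, 0.6844, 0.6291] → [0.3594, 0.2342, -0.0541, -0.1049, -0.0682, -0.9921]
J6: z=[-0.1049, -0.0682, -0.9921] o=[-0.3680, 1.2145, 0.6426] → [-0.1656, -0.2357, 0.0337, -0.1049, -0.0682, -0.9921]
V = J·q̇ = [1.8065, 0.8886, -1.3900, -0.7449, 0.3435, -1.5354]

1.8065 0.8886 -1.3900 -0.7449 0.3435 -1.5354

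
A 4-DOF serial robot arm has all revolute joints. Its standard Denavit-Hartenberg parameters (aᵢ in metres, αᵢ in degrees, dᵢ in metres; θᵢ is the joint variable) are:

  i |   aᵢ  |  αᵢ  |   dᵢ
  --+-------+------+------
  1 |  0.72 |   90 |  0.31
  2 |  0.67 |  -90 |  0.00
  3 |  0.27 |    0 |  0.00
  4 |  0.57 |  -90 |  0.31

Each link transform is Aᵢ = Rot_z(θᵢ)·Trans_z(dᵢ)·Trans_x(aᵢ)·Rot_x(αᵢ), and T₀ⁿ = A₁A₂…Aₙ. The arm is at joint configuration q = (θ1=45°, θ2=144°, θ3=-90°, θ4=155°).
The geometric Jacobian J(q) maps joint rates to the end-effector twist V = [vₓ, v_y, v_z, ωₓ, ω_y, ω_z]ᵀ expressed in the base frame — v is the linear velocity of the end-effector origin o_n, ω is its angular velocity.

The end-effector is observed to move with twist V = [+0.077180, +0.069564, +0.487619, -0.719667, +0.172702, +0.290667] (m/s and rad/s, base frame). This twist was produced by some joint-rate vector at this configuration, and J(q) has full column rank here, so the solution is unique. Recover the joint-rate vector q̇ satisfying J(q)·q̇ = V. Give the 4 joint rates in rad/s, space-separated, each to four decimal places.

0.8230 -0.6310 0.6770 -0.0190

o_n = [-0.3152, 0.0336, 0.5946]
J₁: ẑ×o_n = [-0.0336, -0.3152, 0.0000], ω = ẑ
J2: z=[0.7071, -0.7071, 0.0000] o=[0.5091, 0.5091, 0.3100] → [-0.2013, -0.2013, -0.9191, 0.7071, -0.7071, 0.0000]
J3: z=[-0.4156, -0.4156, -0.8090] o=[0.1258, 0.1258, 0.7038] → [-0.0293, 0.3114, -0.1449, -0.4156, -0.4156, -0.8090]
J4: z=[-0.4156, -0.4156, -0.8090] o=[0.3168, -0.0651, 0.7038] → [0.1252, 0.4659, -0.3036, -0.4156, -0.4156, -0.8090]
q̇ = J⁺·V = [0.8230, -0.6310, 0.6770, -0.0190]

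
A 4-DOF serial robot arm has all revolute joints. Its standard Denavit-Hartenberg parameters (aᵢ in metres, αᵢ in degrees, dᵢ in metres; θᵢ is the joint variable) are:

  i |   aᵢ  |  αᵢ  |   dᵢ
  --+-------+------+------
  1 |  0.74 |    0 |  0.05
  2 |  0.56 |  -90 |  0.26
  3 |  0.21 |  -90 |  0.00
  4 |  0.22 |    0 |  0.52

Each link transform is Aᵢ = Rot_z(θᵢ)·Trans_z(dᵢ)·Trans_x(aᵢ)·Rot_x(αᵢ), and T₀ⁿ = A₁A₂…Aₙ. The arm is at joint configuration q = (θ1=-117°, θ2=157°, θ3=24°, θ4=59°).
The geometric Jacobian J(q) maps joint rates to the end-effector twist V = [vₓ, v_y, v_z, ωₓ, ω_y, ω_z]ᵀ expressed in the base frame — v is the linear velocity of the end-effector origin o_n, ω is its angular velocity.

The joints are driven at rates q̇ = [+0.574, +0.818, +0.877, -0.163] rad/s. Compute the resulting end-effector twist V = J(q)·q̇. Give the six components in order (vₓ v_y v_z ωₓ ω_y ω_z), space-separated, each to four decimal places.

-0.3944 0.3527 -0.0860 -0.5129 0.7144 1.5409

o_n = [0.2785, -0.3899, -0.2965]
J₁: ẑ×o_n = [0.3899, 0.2785, -0.0000], ω = ẑ
J2: z=[0.0000, 0.0000, 1.0000] o=[-0.3360, -0.6593, 0.0500] → [-0.2694, 0.6144, 0.0000, 0.0000, 0.0000, 1.0000]
J3: z=[-0.6428, 0.7660, 0.0000] o=[0.0930, -0.2994, 0.3100] → [-0.4646, -0.3899, -0.0839, -0.6428, 0.7660, 0.0000]
J4: z=[-0.3116, -0.2614, -0.9135] o=[0.2400, -0.1761, 0.2246] → [-0.0591, -0.1975, 0.0767, -0.3116, -0.2614, -0.9135]
V = J·q̇ = [-0.3944, 0.3527, -0.0860, -0.5129, 0.7144, 1.5409]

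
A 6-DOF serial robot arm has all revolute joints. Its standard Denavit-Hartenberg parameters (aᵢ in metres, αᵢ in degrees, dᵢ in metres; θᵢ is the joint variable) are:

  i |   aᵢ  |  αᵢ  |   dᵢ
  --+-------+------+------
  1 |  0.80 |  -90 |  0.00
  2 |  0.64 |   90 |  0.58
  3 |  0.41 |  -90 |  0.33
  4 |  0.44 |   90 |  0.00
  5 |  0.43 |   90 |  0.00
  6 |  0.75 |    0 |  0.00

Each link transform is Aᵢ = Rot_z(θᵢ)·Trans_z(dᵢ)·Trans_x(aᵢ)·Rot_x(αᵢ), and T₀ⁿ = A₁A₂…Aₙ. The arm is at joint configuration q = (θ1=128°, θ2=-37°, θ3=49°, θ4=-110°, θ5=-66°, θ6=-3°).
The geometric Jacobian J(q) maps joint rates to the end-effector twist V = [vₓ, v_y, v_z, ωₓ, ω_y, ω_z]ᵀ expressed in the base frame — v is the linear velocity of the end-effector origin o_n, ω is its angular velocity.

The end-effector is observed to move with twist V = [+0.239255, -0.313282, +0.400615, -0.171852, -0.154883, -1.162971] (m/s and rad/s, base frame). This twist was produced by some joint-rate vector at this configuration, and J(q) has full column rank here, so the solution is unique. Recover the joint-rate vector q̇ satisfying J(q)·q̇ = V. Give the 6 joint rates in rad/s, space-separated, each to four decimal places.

o_n = [-0.7812, 1.0432, 1.8910]
J₁: ẑ×o_n = [-1.0432, -0.7812, 0.0000], ω = ẑ
J2: z=[-0.7880, -0.6157, 0.0000] o=[-0.4925, 0.6304, 0.0000] → [-1.1642, 1.4901, -0.5030, -0.7880, -0.6157, 0.0000]
J3: z=[0.3705, -0.4742, 0.7986] o=[-1.2643, 0.6761, 0.3852] → [-1.0073, -0.1721, 0.3651, 0.3705, -0.4742, 0.7986]
J4: z=[-0.1459, -0.8789, -0.4542] o=[-1.5181, 0.4984, 0.8106] → [-0.7021, -0.1771, 0.5682, -0.1459, -0.8789, -0.4542]
J5: z=[0.7353, 0.2108, -0.6442] o=[-1.2268, 0.3101, 1.0814] → [0.6429, -0.8823, 0.4450, 0.7353, 0.2108, -0.6442]
J6: z=[-0.5453, 0.7484, -0.3775] o=[-1.0538, 0.5805, 1.3674] → [0.5665, 0.1826, -0.4563, -0.5453, 0.7484, -0.3775]
q̇ = J⁺·V = [-0.1740, 0.0150, 0.0360, 0.9060, 0.5010, 0.7510]

-0.1740 0.0150 0.0360 0.9060 0.5010 0.7510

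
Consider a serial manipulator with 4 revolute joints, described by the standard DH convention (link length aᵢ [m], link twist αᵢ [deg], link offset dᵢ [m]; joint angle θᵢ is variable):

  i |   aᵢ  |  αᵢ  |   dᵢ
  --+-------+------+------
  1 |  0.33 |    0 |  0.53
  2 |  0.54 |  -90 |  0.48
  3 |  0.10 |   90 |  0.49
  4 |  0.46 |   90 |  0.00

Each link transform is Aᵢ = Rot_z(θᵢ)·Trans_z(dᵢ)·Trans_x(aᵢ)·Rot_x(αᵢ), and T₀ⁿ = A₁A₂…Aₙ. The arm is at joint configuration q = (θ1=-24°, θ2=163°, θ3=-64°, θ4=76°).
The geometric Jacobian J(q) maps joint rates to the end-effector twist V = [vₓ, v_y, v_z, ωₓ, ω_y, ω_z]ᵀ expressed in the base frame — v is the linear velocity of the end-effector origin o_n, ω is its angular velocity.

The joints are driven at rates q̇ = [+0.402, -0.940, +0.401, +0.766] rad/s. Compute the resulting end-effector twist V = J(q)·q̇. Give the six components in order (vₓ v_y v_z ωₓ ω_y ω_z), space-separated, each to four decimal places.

o_n = [-0.7903, -0.4258, 1.1999]
J₁: ẑ×o_n = [0.4258, -0.7903, 0.0000], ω = ẑ
J2: z=[0.0000, 0.0000, 1.0000] o=[0.3015, -0.1342, 0.5300] → [0.2916, -1.0917, 0.0000, 0.0000, 0.0000, 1.0000]
J3: z=[-0.6561, -0.7547, 0.0000] o=[-0.1061, 0.2200, 1.0100] → [-0.1433, 0.1246, -0.0926, -0.6561, -0.7547, 0.0000]
J4: z=[0.6783, -0.5897, 0.4384] o=[-0.4606, -0.1210, 1.0999] → [0.0747, -0.2124, -0.4012, 0.6783, -0.5897, 0.4384]
V = J·q̇ = [-0.1032, 0.5958, -0.3444, 0.2565, -0.7543, -0.2022]

-0.1032 0.5958 -0.3444 0.2565 -0.7543 -0.2022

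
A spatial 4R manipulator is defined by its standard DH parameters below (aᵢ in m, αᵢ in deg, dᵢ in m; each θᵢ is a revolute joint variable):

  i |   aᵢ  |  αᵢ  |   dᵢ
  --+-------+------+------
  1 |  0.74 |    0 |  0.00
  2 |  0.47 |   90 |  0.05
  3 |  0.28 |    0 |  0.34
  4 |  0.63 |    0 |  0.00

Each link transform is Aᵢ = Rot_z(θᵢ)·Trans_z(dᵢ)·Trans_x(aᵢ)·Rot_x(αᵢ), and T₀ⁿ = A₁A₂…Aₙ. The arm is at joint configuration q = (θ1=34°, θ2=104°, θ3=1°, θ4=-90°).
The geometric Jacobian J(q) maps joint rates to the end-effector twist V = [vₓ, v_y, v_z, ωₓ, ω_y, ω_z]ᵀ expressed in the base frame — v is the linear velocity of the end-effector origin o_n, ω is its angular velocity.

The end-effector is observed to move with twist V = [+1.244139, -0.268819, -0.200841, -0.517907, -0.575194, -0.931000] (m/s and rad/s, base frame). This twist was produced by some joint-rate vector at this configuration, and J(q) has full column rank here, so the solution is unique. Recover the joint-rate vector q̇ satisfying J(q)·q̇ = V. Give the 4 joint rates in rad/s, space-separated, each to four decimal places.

-0.4230 -0.5080 -0.6870 -0.0870

o_n = [0.2755, 1.1756, -0.5750]
J₁: ẑ×o_n = [-1.1756, 0.2755, 0.0000], ω = ẑ
J2: z=[0.0000, 0.0000, 1.0000] o=[0.6135, 0.4138, 0.0000] → [-0.7618, -0.3380, 0.0000, 0.0000, 0.0000, 1.0000]
J3: z=[0.6691, 0.7431, 0.0000] o=[0.2642, 0.7283, 0.0500] → [-0.4645, 0.4182, 0.2910, 0.6691, 0.7431, 0.0000]
J4: z=[0.6691, 0.7431, 0.0000] o=[0.2837, 1.1683, 0.0549] → [-0.4681, 0.4215, 0.0110, 0.6691, 0.7431, 0.0000]
q̇ = J⁺·V = [-0.4230, -0.5080, -0.6870, -0.0870]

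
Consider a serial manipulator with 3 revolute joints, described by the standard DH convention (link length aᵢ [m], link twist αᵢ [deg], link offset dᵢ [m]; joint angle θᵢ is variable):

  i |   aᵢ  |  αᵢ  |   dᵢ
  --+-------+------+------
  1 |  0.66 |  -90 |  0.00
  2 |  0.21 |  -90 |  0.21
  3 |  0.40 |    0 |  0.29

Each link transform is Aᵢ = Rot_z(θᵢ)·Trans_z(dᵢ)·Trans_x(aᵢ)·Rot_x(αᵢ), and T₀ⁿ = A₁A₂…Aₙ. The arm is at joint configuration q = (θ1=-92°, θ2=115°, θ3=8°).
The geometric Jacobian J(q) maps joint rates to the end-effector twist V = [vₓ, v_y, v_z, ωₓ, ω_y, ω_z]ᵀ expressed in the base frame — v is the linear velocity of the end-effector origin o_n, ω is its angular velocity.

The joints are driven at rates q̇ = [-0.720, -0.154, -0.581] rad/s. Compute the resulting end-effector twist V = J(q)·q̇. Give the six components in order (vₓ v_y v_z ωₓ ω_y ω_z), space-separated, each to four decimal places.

0.1228 -0.1676 -0.1092 -0.1723 -0.5209 -0.9655

o_n = [0.1493, -0.1463, -0.4268]
J₁: ẑ×o_n = [0.1463, 0.1493, -0.0000], ω = ẑ
J2: z=[0.9994, -0.0349, 0.0000] o=[-0.0230, -0.6596, 0.0000] → [0.0149, 0.4265, 0.5190, 0.9994, -0.0349, 0.0000]
J3: z=[0.0316, 0.9058, 0.4226] o=[0.1899, -0.5782, -0.1903] → [-0.3967, -0.0097, 0.0505, 0.0316, 0.9058, 0.4226]
V = J·q̇ = [0.1228, -0.1676, -0.1092, -0.1723, -0.5209, -0.9655]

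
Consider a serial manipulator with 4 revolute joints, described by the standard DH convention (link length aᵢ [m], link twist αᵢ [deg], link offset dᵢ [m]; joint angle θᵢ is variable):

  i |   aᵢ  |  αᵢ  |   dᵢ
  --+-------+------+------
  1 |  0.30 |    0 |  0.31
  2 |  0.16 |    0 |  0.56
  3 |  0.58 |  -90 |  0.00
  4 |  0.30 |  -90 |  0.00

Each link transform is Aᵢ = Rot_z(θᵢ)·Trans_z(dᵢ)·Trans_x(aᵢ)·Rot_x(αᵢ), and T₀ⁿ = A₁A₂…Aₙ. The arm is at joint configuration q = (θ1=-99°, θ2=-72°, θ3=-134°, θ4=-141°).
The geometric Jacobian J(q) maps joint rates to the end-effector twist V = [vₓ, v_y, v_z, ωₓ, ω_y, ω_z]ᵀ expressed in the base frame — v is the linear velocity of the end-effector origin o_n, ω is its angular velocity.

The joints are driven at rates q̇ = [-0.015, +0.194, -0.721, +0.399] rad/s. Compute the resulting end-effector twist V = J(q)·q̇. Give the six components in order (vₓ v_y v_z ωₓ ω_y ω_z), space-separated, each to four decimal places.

0.1972 -0.0737 0.0930 -0.3268 0.2289 -0.5420

o_n = [-0.0060, -0.0372, 1.0588]
J₁: ẑ×o_n = [0.0372, -0.0060, 0.0000], ω = ẑ
J2: z=[0.0000, 0.0000, 1.0000] o=[-0.0469, -0.2963, 0.3100] → [-0.2591, 0.0409, 0.0000, 0.0000, 0.0000, 1.0000]
J3: z=[0.0000, 0.0000, 1.0000] o=[-0.2050, -0.3213, 0.8700] → [-0.2841, 0.1989, 0.0000, 0.0000, 0.0000, 1.0000]
J4: z=[-0.8192, 0.5736, 0.0000] o=[0.1277, 0.1538, 0.8700] → [0.1083, 0.1547, 0.2331, -0.8192, 0.5736, 0.0000]
V = J·q̇ = [0.1972, -0.0737, 0.0930, -0.3268, 0.2289, -0.5420]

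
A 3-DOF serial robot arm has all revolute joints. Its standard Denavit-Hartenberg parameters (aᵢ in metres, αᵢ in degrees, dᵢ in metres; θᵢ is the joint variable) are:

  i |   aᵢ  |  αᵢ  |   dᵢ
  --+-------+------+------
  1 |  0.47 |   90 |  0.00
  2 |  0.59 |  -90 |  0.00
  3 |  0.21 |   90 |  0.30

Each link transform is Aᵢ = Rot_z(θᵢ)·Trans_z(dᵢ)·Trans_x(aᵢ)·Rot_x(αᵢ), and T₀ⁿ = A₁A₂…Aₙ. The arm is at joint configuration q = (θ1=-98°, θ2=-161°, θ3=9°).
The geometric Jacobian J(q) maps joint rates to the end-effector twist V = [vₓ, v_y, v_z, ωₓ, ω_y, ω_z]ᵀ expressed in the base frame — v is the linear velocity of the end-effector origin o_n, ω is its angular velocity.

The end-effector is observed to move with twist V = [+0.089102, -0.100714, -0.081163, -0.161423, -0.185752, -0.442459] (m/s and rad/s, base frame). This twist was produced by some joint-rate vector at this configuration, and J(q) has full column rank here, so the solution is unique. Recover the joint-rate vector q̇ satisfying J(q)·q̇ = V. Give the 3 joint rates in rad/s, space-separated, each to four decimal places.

o_n = [0.0585, 0.1799, -0.5433]
J₁: ẑ×o_n = [-0.1799, 0.0585, 0.0000], ω = ẑ
J2: z=[-0.9903, 0.1392, 0.0000] o=[-0.0654, -0.4654, 0.0000] → [-0.0756, -0.5380, -0.6563, -0.9903, 0.1392, 0.0000]
J3: z=[-0.0453, -0.3224, -0.9455] o=[0.0122, 0.0870, -0.1921] → [0.2011, -0.0596, 0.0107, -0.0453, -0.3224, -0.9455]
q̇ = J⁺·V = [0.1570, 0.1340, 0.6340]

0.1570 0.1340 0.6340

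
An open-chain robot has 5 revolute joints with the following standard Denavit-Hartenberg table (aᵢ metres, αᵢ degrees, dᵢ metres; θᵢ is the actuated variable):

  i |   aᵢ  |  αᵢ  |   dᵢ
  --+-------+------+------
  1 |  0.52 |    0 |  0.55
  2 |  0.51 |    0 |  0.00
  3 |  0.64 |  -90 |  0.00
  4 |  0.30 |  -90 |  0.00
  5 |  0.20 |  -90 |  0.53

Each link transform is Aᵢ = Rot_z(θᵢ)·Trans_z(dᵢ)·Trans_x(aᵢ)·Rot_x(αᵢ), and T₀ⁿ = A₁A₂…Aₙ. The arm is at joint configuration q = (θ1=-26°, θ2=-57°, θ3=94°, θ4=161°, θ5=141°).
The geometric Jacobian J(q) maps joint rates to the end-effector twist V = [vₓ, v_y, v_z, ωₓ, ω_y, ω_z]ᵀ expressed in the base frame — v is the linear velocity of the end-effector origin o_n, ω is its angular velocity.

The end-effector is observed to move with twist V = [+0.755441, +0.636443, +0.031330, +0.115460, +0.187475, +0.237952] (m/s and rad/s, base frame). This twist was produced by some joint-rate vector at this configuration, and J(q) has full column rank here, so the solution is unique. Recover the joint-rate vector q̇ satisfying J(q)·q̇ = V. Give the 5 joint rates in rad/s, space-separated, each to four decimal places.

o_n = [0.8782, -0.7946, 1.0041]
J₁: ẑ×o_n = [0.7946, 0.8782, -0.0000], ω = ẑ
J2: z=[0.0000, 0.0000, 1.0000] o=[0.4674, -0.2280, 0.5500] → [0.5666, 0.4108, -0.0000, 0.0000, 0.0000, 1.0000]
J3: z=[0.0000, 0.0000, 1.0000] o=[0.5295, -0.7342, 0.5500] → [0.0604, 0.3487, -0.0000, 0.0000, 0.0000, 1.0000]
J4: z=[-0.1908, 0.9816, 0.0000] o=[1.1578, -0.6120, 0.5500] → [0.4457, 0.0866, 0.3092, -0.1908, 0.9816, 0.0000]
J5: z=[-0.3196, -0.0621, 0.9455] o=[0.8793, -0.6662, 0.4523] → [0.0872, 0.1753, 0.0410, -0.3196, -0.0621, 0.9455]
q̇ = J⁺·V = [0.8760, 0.0780, -0.2830, 0.1620, -0.4580]

0.8760 0.0780 -0.2830 0.1620 -0.4580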